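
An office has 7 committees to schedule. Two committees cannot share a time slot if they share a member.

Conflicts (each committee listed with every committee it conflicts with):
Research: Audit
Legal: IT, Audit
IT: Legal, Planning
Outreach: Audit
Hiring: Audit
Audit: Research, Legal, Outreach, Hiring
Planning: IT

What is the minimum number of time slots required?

2

Hiring and Audit conflict, so at least 2 time slots are needed.
2 time slots suffice: time slot 1 → {IT, Audit}; time slot 2 → {Research, Legal, Outreach, Hiring, Planning}. No two conflicting committees share a time slot.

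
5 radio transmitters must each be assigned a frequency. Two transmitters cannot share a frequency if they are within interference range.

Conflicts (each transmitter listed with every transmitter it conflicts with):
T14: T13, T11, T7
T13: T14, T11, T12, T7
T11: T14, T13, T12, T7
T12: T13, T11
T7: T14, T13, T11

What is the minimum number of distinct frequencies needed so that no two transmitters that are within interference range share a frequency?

T14, T13, T11, T7 all conflict with each other, so at least 4 frequencies are needed.
4 frequencies suffice: frequency 1 → {T13}; frequency 2 → {T11}; frequency 3 → {T14, T12}; frequency 4 → {T7}. Each listed conflict is separated.

4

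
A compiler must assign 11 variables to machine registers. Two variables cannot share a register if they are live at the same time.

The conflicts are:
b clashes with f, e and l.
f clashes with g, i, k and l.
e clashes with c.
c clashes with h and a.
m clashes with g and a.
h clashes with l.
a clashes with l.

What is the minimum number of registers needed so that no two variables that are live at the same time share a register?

3

b, f, l pairwise conflict, so at least 3 registers are needed.
A valid assignment using 3 registers: b=3, f=1, e=1, c=2, m=3, h=1, g=2, a=1, i=2, k=2, l=2. No two conflicting variables share a register.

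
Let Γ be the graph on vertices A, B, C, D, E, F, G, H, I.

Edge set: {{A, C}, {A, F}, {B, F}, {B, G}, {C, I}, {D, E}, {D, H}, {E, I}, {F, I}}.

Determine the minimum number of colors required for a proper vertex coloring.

E and I are adjacent, so at least 2 colors are needed.
A valid assignment using 2 colors: A=red, B=red, C=blue, D=red, E=blue, F=blue, G=blue, H=blue, I=red. No two adjacent vertices share a color.

2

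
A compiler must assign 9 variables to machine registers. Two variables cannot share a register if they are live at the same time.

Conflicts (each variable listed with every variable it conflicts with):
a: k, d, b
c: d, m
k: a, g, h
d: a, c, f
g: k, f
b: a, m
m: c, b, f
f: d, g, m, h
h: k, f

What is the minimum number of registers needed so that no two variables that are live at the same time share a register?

The cycle a-k-h-f-d-a has odd length 5, so it cannot be 2-colored; at least 3 registers are needed.
3 registers suffice: register 1 → {a, c, f}; register 2 → {k, d, m}; register 3 → {g, b, h}. Every pair that conflicts lands in different registers.

3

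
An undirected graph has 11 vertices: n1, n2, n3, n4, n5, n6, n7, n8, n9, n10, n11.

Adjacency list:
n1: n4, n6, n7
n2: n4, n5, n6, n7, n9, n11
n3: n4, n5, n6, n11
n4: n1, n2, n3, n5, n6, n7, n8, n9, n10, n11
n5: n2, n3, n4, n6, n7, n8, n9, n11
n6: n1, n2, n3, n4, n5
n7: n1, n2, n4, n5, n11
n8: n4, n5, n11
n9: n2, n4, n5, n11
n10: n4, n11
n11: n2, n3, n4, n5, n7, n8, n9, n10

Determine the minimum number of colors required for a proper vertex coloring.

5

n2, n4, n5, n7, n11 are pairwise adjacent (a clique of size 5), so at least 5 colors are needed.
5 colors suffice: n1=3, n2=4, n3=4, n4=1, n5=3, n6=2, n7=5, n8=4, n9=5, n10=3, n11=2. Each edge has distinct colors on its endpoints.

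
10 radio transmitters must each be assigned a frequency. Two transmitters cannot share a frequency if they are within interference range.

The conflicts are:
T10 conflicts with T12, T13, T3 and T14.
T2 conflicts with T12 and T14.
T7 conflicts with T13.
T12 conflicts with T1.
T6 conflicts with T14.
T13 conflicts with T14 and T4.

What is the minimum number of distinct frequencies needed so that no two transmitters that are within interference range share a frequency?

T10, T13, T14 all conflict with each other, so at least 3 frequencies are needed.
A valid assignment using 3 frequencies: T10=2, T2=2, T7=1, T12=1, T6=2, T13=3, T3=1, T1=2, T14=1, T4=1. Each listed conflict is separated.

3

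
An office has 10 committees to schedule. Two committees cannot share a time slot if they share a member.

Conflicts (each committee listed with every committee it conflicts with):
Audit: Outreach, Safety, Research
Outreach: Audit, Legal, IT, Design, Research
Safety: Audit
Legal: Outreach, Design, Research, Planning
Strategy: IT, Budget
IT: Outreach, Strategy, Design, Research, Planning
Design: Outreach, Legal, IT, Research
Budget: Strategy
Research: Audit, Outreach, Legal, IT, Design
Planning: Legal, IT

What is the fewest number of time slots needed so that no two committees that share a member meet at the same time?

Outreach, Legal, Design, Research all conflict with each other, so at least 4 time slots are needed.
4 time slots suffice: time slot 1 → {Safety, Strategy, Research, Planning}; time slot 2 → {Outreach, Budget}; time slot 3 → {Audit, Legal, IT}; time slot 4 → {Design}. Every pair that conflicts lands in different time slots.

4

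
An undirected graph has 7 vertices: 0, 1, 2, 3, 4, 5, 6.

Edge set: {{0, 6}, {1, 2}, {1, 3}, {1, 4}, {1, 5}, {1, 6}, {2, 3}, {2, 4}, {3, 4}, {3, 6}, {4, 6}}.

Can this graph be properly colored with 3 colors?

No

1, 3, 4, 6 are mutually adjacent (a clique of size 4), so at least 4 colors are needed.
So 3 colors are not enough.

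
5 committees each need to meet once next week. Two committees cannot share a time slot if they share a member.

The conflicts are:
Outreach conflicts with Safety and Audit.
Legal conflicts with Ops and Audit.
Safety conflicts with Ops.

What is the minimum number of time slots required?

3

The cycle Audit-Outreach-Safety-Ops-Legal-Audit has odd length 5, so it cannot be 2-colored; at least 3 time slots are needed.
Using 3 time slots: Outreach=2, Legal=3, Safety=1, Ops=2, Audit=1. No two conflicting committees share a time slot.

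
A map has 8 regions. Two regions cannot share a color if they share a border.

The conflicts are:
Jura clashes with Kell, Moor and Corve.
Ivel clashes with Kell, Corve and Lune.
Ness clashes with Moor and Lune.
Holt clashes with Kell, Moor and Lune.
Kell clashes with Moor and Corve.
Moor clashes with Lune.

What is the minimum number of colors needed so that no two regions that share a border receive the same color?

Ness, Moor, Lune pairwise conflict, so at least 3 colors are needed.
3 colors suffice: color 1 → {Moor, Corve}; color 2 → {Kell, Lune}; color 3 → {Jura, Ivel, Ness, Holt}. No two conflicting regions share a color.

3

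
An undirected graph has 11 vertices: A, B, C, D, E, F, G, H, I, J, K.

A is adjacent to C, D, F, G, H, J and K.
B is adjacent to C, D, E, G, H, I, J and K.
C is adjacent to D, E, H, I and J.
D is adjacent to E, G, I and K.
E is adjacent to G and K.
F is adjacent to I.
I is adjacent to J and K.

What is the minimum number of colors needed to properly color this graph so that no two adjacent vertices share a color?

B, D, I, K are pairwise adjacent (a clique of size 4), so at least 4 colors are needed.
4 colors suffice: A=red, B=red, C=green, D=blue, E=yellow, F=blue, G=green, H=blue, I=yellow, J=blue, K=green. Every edge joins two different colors.

4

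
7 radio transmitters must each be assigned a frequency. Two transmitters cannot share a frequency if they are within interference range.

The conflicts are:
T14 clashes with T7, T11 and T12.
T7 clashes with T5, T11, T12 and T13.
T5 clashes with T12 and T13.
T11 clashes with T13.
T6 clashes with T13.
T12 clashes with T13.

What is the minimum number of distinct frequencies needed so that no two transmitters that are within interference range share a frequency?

T7, T5, T12, T13 all conflict with each other, so at least 4 frequencies are needed.
A valid assignment using 4 frequencies: T14=2, T7=1, T5=4, T11=3, T6=1, T12=3, T13=2. Each listed conflict is separated.

4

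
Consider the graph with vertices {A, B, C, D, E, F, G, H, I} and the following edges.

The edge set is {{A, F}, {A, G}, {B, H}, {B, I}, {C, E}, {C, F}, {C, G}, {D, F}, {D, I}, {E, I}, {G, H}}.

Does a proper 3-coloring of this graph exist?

The chromatic number is 3. The cycle I-E-C-F-D-I has odd length 5, so it cannot be 2-colored; at least 3 colors are needed.
3 colors suffice: color 1 → {A, C, H, I}; color 2 → {B, E, F, G}; color 3 → {D}.
That is already a proper 3-coloring.

Yes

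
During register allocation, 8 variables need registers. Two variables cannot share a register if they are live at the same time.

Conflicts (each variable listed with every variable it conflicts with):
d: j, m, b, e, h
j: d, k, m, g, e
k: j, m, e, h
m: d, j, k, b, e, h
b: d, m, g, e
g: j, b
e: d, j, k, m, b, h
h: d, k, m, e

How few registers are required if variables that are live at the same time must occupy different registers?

4

j, k, m, e are mutually in conflict, so at least 4 registers are needed.
A valid assignment using 4 registers: d=4, j=3, k=4, m=2, b=3, g=1, e=1, h=3. Each listed conflict is separated.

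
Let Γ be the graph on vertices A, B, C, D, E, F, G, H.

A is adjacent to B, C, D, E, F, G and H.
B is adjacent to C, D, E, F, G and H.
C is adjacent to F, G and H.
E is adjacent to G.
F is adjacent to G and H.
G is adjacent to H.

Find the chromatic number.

6

A, B, C, F, G, H are mutually adjacent (a clique of size 6), so at least 6 colors are needed.
6 colors suffice: color 1 → {A}; color 2 → {B}; color 3 → {D, G}; color 4 → {E, F}; color 5 → {C}; color 6 → {H}. Each edge has distinct colors on its endpoints.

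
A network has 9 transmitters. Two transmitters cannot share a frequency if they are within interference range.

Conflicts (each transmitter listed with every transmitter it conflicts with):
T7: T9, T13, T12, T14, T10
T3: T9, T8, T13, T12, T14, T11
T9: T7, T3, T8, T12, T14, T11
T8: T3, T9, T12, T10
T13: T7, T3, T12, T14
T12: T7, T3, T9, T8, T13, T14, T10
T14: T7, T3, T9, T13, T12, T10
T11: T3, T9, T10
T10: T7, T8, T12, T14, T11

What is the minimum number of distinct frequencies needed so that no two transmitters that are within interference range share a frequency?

T7, T9, T12, T14 pairwise conflict, so at least 4 frequencies are needed.
4 frequencies suffice: frequency 1 → {T12, T11}; frequency 2 → {T9, T13, T10}; frequency 3 → {T7, T3}; frequency 4 → {T8, T14}. Each listed conflict is separated.

4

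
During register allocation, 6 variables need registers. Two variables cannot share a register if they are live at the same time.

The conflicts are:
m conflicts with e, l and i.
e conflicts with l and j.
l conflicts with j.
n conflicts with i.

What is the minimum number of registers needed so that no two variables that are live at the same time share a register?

e, l, j are mutually in conflict, so at least 3 registers are needed.
3 registers suffice: register 1 → {e, i}; register 2 → {l, n}; register 3 → {m, j}. Each listed conflict is separated.

3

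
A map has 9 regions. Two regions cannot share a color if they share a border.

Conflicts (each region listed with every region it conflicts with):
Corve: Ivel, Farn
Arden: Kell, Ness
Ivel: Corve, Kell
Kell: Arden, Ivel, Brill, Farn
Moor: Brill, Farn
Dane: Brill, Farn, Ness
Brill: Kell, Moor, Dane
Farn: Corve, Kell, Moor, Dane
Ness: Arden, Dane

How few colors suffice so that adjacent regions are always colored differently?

3

The cycle Ness-Dane-Brill-Kell-Arden-Ness has odd length 5, so it cannot be 2-colored; at least 3 colors are needed.
3 colors suffice: color 1 → {Corve, Kell, Moor, Dane}; color 2 → {Ivel, Brill, Farn, Ness}; color 3 → {Arden}. No two conflicting regions share a color.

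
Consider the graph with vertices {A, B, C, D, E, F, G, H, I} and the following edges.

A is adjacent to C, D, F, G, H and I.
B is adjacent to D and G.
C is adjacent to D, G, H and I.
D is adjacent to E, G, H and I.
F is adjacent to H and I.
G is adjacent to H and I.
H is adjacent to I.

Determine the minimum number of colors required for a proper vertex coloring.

6

A, C, D, G, H, I are mutually adjacent (a clique of size 6), so at least 6 colors are needed.
6 colors suffice: A=5, B=2, C=6, D=1, E=2, F=1, G=3, H=2, I=4. Each edge has distinct colors on its endpoints.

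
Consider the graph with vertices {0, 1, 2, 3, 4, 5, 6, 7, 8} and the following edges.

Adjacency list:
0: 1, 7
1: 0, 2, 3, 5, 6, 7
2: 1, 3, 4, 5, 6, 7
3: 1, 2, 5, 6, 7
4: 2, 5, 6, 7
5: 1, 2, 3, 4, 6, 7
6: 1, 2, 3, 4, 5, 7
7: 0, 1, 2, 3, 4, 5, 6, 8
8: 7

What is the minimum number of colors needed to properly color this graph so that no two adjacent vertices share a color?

1, 2, 3, 5, 6, 7 form a clique, so at least 6 colors are needed.
6 colors suffice: color red → {7}; color blue → {1, 4, 8}; color green → {0, 2}; color yellow → {5}; color purple → {6}; color orange → {3}. No two adjacent vertices share a color.

6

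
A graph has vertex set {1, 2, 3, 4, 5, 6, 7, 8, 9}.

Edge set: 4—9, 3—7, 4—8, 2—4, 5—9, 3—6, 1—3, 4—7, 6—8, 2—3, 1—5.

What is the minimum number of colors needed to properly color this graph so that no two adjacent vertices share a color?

3

The cycle 6-3-7-4-8-6 has odd length 5, so it cannot be 2-colored; at least 3 colors are needed.
3 colors suffice: color red → {3, 4, 5}; color blue → {1, 2, 6, 7, 9}; color green → {8}. Each edge has distinct colors on its endpoints.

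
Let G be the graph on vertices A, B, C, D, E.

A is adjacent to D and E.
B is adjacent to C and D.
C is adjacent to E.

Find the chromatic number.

The cycle A-E-C-B-D-A has odd length 5, so it cannot be 2-colored; at least 3 colors are needed.
3 colors suffice: color red → {A, C}; color blue → {D, E}; color green → {B}. Every edge joins two different colors.

3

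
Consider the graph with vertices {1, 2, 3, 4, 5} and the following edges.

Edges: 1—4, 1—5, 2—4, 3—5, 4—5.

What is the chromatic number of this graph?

3

1, 4, 5 are pairwise adjacent, so at least 3 colors are needed.
A valid assignment using 3 colors: 1=green, 2=blue, 3=red, 4=red, 5=blue. No two adjacent vertices share a color.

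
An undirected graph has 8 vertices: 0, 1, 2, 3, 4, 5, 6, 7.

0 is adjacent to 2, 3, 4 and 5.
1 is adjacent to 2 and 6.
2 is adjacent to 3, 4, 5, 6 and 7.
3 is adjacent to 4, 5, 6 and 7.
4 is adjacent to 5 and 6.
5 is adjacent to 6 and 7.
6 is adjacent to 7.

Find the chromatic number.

5

0, 2, 3, 4, 5 form a clique, so at least 5 colors are needed.
5 colors suffice: color a → {2}; color b → {1, 5}; color c → {3}; color d → {0, 6}; color e → {4, 7}. No two adjacent vertices share a color.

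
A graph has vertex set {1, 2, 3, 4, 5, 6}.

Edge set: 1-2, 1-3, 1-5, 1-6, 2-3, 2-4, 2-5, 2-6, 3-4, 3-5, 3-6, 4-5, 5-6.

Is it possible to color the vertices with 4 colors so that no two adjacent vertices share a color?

No

1, 2, 3, 5, 6 form a clique, so at least 5 colors are needed.
So 4 colors are not enough.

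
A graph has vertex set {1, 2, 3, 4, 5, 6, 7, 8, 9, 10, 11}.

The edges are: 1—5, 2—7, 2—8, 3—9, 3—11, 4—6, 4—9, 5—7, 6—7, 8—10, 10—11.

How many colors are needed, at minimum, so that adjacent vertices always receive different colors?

The cycle 9-4-6-7-2-8-10-11-3-9 has odd length 9, so it cannot be 2-colored; at least 3 colors are needed.
3 colors suffice: color a → {1, 7, 8, 9, 11}; color b → {2, 3, 4, 5, 10}; color c → {6}. Each edge has distinct colors on its endpoints.

3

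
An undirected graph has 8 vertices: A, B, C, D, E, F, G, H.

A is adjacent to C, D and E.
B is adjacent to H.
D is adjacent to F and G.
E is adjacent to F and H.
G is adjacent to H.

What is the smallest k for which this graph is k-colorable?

3

The cycle E-F-D-G-H-E has odd length 5, so it cannot be 2-colored; at least 3 colors are needed.
One proper 3-coloring: A=3, B=2, C=1, D=1, E=2, F=3, G=2, H=1. Every edge joins two different colors.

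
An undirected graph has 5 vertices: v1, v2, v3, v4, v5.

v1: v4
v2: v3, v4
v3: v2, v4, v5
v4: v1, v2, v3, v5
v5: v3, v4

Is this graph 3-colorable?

Yes

The chromatic number is 3. v3, v4, v5 are mutually adjacent, so at least 3 colors are needed.
A valid assignment using 3 colors: v1=2, v2=3, v3=2, v4=1, v5=3.
That is already a proper 3-coloring.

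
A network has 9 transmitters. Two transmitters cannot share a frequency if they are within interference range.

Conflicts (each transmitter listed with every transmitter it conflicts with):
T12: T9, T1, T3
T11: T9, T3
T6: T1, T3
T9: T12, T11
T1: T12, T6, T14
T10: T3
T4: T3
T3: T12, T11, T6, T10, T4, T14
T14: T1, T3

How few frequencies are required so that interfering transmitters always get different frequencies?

2

T6 and T1 conflict, so at least 2 frequencies are needed.
Using 2 frequencies: T12=2, T11=2, T6=2, T9=1, T1=1, T10=2, T4=2, T3=1, T14=2. Each listed conflict is separated.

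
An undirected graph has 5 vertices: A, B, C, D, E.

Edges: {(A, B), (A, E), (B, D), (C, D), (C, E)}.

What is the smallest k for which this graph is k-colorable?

3

The cycle A-B-D-C-E-A has odd length 5, so it cannot be 2-colored; at least 3 colors are needed.
3 colors suffice: color red → {D, E}; color blue → {B, C}; color green → {A}. Every edge joins two different colors.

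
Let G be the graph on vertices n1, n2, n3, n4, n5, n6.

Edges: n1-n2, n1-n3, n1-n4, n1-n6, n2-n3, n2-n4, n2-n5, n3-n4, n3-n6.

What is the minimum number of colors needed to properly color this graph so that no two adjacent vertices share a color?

4

n1, n2, n3, n4 are pairwise adjacent (a clique of size 4), so at least 4 colors are needed.
One proper 4-coloring: n1=red, n2=green, n3=blue, n4=yellow, n5=red, n6=green. Each edge has distinct colors on its endpoints.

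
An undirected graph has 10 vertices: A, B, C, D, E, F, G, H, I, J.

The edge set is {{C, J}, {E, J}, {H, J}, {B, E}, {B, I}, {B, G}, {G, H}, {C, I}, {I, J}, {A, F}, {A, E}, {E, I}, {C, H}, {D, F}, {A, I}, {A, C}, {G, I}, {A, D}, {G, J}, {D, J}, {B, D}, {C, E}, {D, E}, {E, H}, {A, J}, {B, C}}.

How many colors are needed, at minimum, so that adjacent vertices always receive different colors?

A, C, E, I, J form a clique, so at least 5 colors are needed.
One proper 5-coloring: A=4, B=2, C=3, D=3, E=1, F=1, G=1, H=4, I=5, J=2. Every edge joins two different colors.

5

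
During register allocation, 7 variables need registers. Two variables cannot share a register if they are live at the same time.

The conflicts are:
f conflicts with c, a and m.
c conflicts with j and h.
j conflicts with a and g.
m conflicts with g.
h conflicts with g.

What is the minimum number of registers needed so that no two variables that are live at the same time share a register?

3

The cycle m-g-j-a-f-m has odd length 5, so it cannot be 2-colored; at least 3 registers are needed.
3 registers suffice: register 1 → {f, j, h}; register 2 → {c, a, g}; register 3 → {m}. No two conflicting variables share a register.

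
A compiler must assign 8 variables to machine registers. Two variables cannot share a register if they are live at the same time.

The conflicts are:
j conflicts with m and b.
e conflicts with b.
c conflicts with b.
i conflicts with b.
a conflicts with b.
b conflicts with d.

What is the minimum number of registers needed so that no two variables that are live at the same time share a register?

2

b and d conflict, so at least 2 registers are needed.
2 registers suffice: register 1 → {m, b}; register 2 → {j, e, c, i, a, d}. Each listed conflict is separated.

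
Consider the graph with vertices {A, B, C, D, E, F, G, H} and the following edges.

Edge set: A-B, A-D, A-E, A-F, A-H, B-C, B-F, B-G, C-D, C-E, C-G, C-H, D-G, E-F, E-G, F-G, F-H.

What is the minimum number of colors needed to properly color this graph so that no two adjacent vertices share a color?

3

A, B, F are pairwise adjacent, so at least 3 colors are needed.
One proper 3-coloring: A=1, B=3, C=2, D=3, E=3, F=2, G=1, H=3. No two adjacent vertices share a color.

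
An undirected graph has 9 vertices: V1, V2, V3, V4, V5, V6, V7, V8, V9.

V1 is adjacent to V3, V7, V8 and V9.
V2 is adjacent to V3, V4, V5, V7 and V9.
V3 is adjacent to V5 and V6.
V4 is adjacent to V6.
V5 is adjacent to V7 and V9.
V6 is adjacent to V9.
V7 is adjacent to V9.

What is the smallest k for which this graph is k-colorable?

4

V2, V5, V7, V9 are pairwise adjacent (a clique of size 4), so at least 4 colors are needed.
A valid assignment using 4 colors: V1=2, V2=2, V3=1, V4=1, V5=3, V6=2, V7=4, V8=1, V9=1. Each edge has distinct colors on its endpoints.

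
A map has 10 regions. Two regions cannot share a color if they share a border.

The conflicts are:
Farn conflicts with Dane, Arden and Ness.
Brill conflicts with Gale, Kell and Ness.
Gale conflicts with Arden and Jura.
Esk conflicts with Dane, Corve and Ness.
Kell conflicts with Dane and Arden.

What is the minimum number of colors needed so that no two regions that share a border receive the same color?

3

The cycle Arden-Gale-Brill-Ness-Farn-Arden has odd length 5, so it cannot be 2-colored; at least 3 colors are needed.
One proper 3-coloring: Farn=3, Brill=1, Gale=2, Esk=3, Kell=2, Dane=1, Arden=1, Corve=1, Jura=1, Ness=2. No two conflicting regions share a color.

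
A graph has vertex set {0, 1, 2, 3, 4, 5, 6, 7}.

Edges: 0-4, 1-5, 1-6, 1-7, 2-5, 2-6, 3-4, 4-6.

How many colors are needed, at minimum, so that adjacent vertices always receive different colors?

1 and 7 are adjacent, so at least 2 colors are needed.
One proper 2-coloring: 0=blue, 1=red, 2=red, 3=blue, 4=red, 5=blue, 6=blue, 7=blue. Each edge has distinct colors on its endpoints.

2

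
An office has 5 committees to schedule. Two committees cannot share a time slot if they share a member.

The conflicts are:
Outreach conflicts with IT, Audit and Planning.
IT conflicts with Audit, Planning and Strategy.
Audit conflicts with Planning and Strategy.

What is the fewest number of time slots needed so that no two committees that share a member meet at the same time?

Outreach, IT, Audit, Planning all conflict with each other, so at least 4 time slots are needed.
4 time slots suffice: time slot 1 → {IT}; time slot 2 → {Audit}; time slot 3 → {Outreach, Strategy}; time slot 4 → {Planning}. No two conflicting committees share a time slot.

4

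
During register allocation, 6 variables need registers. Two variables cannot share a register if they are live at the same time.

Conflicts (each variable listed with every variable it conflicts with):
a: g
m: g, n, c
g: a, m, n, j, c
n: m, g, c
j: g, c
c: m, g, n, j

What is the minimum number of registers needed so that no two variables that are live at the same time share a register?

m, g, n, c are mutually in conflict, so at least 4 registers are needed.
4 registers suffice: register 1 → {g}; register 2 → {a, c}; register 3 → {m, j}; register 4 → {n}. Each listed conflict is separated.

4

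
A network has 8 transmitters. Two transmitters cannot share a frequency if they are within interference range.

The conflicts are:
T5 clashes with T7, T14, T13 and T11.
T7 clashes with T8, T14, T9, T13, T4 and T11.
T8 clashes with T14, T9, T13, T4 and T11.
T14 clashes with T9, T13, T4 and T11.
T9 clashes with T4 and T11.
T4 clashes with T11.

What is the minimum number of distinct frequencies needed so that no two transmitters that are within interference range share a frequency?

6

T7, T8, T14, T9, T4, T11 are mutually in conflict, so at least 6 frequencies are needed.
6 frequencies suffice: frequency 1 → {T7}; frequency 2 → {T14}; frequency 3 → {T5, T8}; frequency 4 → {T13, T11}; frequency 5 → {T4}; frequency 6 → {T9}. No two conflicting transmitters share a frequency.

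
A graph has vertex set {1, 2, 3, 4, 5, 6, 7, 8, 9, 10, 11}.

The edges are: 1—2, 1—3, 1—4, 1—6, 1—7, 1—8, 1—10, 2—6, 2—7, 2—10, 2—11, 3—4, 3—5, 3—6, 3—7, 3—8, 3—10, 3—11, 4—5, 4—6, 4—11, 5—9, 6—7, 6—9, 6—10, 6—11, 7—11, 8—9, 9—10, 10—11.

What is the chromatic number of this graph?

4

3, 4, 6, 11 form a clique, so at least 4 colors are needed.
One proper 4-coloring: 1=green, 2=blue, 3=blue, 4=yellow, 5=red, 6=red, 7=yellow, 8=red, 9=blue, 10=yellow, 11=green. No two adjacent vertices share a color.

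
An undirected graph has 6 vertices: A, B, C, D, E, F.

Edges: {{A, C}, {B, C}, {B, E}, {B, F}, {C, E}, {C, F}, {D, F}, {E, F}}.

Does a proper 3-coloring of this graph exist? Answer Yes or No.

B, C, E, F form a clique, so at least 4 colors are needed.
So 3 colors are not enough.

No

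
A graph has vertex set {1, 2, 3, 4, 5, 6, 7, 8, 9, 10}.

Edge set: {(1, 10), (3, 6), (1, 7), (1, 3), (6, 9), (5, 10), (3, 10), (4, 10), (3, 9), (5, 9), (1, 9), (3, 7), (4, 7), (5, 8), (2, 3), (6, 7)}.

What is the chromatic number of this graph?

3

1, 3, 10 are pairwise adjacent, so at least 3 colors are needed.
A valid assignment using 3 colors: 1=green, 2=blue, 3=red, 4=red, 5=red, 6=green, 7=blue, 8=blue, 9=blue, 10=blue. No two adjacent vertices share a color.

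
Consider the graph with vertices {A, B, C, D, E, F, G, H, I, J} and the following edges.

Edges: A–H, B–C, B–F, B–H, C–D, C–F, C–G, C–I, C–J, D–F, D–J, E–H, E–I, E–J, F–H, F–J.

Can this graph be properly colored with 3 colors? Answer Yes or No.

C, D, F, J are mutually adjacent (a clique of size 4), so at least 4 colors are needed.
So 3 colors are not enough.

No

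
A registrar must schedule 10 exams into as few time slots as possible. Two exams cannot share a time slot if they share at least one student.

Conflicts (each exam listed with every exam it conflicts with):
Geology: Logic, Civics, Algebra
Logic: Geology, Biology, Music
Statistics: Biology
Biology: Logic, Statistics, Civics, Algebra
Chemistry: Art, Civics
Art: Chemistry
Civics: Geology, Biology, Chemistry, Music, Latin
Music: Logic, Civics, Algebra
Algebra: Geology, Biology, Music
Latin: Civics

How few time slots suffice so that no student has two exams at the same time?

2

Civics and Latin conflict, so at least 2 time slots are needed.
2 time slots suffice: Geology=2, Logic=1, Statistics=1, Biology=2, Chemistry=2, Art=1, Civics=1, Music=2, Algebra=1, Latin=2. No two conflicting exams share a time slot.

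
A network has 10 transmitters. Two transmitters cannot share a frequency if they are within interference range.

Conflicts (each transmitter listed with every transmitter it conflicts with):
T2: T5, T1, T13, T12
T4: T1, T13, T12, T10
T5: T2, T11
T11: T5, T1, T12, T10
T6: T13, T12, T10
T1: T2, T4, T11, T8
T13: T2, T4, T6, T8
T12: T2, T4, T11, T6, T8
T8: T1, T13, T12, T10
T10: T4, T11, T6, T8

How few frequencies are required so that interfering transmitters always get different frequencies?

T4 and T10 conflict, so at least 2 frequencies are needed.
2 frequencies suffice: T2=2, T4=2, T5=1, T11=2, T6=2, T1=1, T13=1, T12=1, T8=2, T10=1. Every pair that conflicts lands in different frequencies.

2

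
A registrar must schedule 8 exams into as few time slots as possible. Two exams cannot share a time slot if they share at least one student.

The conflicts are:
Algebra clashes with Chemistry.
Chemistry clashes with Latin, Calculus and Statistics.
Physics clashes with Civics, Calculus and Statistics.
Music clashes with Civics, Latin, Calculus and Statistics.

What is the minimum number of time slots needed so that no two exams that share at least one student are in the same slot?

2

Physics and Civics conflict, so at least 2 time slots are needed.
2 time slots suffice: time slot 1 → {Chemistry, Physics, Music}; time slot 2 → {Algebra, Civics, Latin, Calculus, Statistics}. Every pair that conflicts lands in different time slots.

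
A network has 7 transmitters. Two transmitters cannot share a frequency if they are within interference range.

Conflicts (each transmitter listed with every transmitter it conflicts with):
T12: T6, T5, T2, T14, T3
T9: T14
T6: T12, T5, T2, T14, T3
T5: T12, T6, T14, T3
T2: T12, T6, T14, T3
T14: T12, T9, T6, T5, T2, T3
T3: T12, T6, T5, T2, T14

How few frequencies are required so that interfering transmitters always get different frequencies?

5

T12, T6, T2, T14, T3 all conflict with each other, so at least 5 frequencies are needed.
5 frequencies suffice: frequency 1 → {T14}; frequency 2 → {T9, T3}; frequency 3 → {T12}; frequency 4 → {T6}; frequency 5 → {T5, T2}. No two conflicting transmitters share a frequency.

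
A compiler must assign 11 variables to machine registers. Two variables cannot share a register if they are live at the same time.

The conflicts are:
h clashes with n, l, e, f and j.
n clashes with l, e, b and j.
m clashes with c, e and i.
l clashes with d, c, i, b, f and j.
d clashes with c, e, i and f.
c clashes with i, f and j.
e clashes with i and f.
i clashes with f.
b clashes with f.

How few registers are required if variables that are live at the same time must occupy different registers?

l, d, c, i, f pairwise conflict, so at least 5 registers are needed.
5 registers suffice: register 1 → {l, e}; register 2 → {n, m, f}; register 3 → {h, c, b}; register 4 → {i, j}; register 5 → {d}. Each listed conflict is separated.

5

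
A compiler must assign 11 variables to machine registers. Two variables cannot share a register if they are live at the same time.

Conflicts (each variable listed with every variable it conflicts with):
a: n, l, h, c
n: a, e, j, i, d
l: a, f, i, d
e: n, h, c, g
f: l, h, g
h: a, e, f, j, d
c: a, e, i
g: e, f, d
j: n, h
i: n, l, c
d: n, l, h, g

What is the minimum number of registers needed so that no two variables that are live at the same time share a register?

g and d conflict, so at least 2 registers are needed.
2 registers suffice: a=2, n=1, l=1, e=2, f=2, h=1, c=1, g=1, j=2, i=2, d=2. Each listed conflict is separated.

2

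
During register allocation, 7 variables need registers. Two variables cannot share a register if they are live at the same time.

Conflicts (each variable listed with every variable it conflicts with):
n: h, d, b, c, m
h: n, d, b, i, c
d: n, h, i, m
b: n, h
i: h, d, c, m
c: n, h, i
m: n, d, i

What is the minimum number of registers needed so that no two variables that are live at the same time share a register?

3

n, d, m pairwise conflict, so at least 3 registers are needed.
3 registers suffice: register 1 → {n, i}; register 2 → {h, m}; register 3 → {d, b, c}. Every pair that conflicts lands in different registers.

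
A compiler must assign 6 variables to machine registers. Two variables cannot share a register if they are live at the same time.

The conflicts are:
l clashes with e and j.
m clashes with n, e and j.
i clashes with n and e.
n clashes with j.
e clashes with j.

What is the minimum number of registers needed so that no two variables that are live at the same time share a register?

3

l, e, j pairwise conflict, so at least 3 registers are needed.
3 registers suffice: register 1 → {i, j}; register 2 → {n, e}; register 3 → {l, m}. Each listed conflict is separated.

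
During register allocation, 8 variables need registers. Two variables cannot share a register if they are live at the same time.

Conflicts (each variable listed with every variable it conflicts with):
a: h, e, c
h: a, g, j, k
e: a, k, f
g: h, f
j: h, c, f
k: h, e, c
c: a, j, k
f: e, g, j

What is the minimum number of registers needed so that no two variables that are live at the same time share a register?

3

The cycle j-c-a-e-f-j has odd length 5, so it cannot be 2-colored; at least 3 registers are needed.
3 registers suffice: register 1 → {h, e, c}; register 2 → {a, g, j, k}; register 3 → {f}. No two conflicting variables share a register.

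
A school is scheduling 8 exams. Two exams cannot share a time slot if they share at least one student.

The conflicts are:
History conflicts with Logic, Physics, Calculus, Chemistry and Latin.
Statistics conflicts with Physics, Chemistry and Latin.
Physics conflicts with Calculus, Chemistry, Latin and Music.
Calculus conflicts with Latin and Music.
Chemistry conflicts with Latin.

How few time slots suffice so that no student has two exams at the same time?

History, Physics, Chemistry, Latin all conflict with each other, so at least 4 time slots are needed.
4 time slots suffice: time slot 1 → {Logic, Physics}; time slot 2 → {Latin, Music}; time slot 3 → {History, Statistics}; time slot 4 → {Calculus, Chemistry}. Every pair that conflicts lands in different time slots.

4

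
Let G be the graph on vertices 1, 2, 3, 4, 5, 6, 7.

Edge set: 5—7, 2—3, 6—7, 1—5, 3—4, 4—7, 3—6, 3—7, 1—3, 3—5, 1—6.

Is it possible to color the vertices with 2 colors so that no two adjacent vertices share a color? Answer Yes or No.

1, 3, 6 are mutually adjacent, so at least 3 colors are needed.
So 2 colors are not enough.

No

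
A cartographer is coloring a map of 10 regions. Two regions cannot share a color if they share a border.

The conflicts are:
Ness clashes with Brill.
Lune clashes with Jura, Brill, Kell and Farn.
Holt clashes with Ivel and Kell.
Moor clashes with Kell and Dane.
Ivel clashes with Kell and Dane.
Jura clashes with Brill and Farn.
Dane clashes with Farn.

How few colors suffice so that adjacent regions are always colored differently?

3

Lune, Jura, Farn all conflict with each other, so at least 3 colors are needed.
One proper 3-coloring: Ness=1, Lune=1, Holt=3, Moor=1, Ivel=1, Jura=2, Brill=3, Kell=2, Dane=2, Farn=3. No two conflicting regions share a color.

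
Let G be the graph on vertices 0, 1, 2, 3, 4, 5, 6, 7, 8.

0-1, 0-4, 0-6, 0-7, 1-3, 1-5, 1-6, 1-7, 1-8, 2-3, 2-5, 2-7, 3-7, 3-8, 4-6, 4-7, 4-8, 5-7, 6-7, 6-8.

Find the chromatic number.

4

0, 4, 6, 7 are pairwise adjacent (a clique of size 4), so at least 4 colors are needed.
4 colors suffice: color a → {7, 8}; color b → {1, 2, 4}; color c → {3, 5, 6}; color d → {0}. No two adjacent vertices share a color.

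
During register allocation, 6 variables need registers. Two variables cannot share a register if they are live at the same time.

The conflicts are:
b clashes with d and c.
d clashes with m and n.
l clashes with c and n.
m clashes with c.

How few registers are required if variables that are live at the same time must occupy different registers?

3

The cycle n-l-c-m-d-n has odd length 5, so it cannot be 2-colored; at least 3 registers are needed.
3 registers suffice: register 1 → {d, c}; register 2 → {b, l, m}; register 3 → {n}. Each listed conflict is separated.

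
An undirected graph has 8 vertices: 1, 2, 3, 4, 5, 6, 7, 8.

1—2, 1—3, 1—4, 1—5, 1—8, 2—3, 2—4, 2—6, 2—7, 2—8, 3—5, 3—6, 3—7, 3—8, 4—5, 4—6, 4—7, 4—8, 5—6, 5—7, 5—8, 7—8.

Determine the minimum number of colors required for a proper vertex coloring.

4

4, 5, 7, 8 are pairwise adjacent (a clique of size 4), so at least 4 colors are needed.
4 colors suffice: color red → {6, 8}; color blue → {3, 4}; color green → {2, 5}; color yellow → {1, 7}. Each edge has distinct colors on its endpoints.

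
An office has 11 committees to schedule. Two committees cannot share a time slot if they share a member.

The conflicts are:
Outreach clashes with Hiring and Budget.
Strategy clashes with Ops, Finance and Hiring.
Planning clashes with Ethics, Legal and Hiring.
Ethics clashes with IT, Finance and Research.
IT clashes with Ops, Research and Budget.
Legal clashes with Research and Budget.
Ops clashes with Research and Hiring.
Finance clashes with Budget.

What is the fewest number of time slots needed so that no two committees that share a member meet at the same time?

3

Strategy, Ops, Hiring all conflict with each other, so at least 3 time slots are needed.
3 time slots suffice: Outreach=3, Strategy=3, Planning=3, Ethics=1, IT=2, Legal=2, Ops=1, Finance=2, Research=3, Hiring=2, Budget=1. Each listed conflict is separated.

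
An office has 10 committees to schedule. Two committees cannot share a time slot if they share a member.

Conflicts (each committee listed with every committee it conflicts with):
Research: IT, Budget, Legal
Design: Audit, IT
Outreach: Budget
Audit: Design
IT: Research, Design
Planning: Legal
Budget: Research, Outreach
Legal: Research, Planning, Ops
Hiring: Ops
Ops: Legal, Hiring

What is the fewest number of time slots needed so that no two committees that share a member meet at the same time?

2

Outreach and Budget conflict, so at least 2 time slots are needed.
A valid assignment using 2 time slots: Research=2, Design=2, Outreach=2, Audit=1, IT=1, Planning=2, Budget=1, Legal=1, Hiring=1, Ops=2. Every pair that conflicts lands in different time slots.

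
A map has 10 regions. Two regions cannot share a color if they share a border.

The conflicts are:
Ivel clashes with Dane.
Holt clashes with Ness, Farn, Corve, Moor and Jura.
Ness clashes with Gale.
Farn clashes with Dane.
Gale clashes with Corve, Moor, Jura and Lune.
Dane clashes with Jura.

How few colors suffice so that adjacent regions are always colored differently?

Ivel and Dane conflict, so at least 2 colors are needed.
A valid assignment using 2 colors: Ivel=2, Holt=1, Ness=2, Farn=2, Gale=1, Dane=1, Corve=2, Moor=2, Jura=2, Lune=2. No two conflicting regions share a color.

2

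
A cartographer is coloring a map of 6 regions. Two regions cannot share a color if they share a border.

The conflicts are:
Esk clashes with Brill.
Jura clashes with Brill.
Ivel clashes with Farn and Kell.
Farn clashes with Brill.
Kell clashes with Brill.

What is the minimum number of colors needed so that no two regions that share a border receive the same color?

2

Jura and Brill conflict, so at least 2 colors are needed.
2 colors suffice: color 1 → {Ivel, Brill}; color 2 → {Esk, Jura, Farn, Kell}. Every pair that conflicts lands in different colors.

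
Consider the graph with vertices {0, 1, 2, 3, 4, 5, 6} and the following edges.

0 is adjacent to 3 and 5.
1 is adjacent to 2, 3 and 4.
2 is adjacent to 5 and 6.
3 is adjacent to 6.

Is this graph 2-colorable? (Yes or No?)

No

The cycle 6-2-5-0-3-6 has odd length 5, so it cannot be 2-colored; at least 3 colors are needed.
So 2 colors are not enough.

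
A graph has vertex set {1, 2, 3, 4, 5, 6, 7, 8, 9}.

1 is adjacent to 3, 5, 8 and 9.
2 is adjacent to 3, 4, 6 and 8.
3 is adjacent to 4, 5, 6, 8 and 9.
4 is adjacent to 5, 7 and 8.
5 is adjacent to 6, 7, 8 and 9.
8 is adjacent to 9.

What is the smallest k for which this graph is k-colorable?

1, 3, 5, 8, 9 are mutually adjacent (a clique of size 5), so at least 5 colors are needed.
5 colors suffice: 1=yellow, 2=blue, 3=red, 4=yellow, 5=blue, 6=green, 7=red, 8=green, 9=purple. Each edge has distinct colors on its endpoints.

5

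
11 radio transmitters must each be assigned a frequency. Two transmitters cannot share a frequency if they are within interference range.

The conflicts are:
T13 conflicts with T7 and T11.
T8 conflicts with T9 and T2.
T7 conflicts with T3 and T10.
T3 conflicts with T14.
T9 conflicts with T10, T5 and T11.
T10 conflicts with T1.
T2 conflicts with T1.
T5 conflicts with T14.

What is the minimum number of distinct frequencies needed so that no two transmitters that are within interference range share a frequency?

The cycle T13-T11-T9-T10-T7-T13 has odd length 5, so it cannot be 2-colored; at least 3 frequencies are needed.
3 frequencies suffice: T13=3, T8=2, T7=1, T3=2, T9=1, T10=2, T2=1, T5=2, T14=1, T1=3, T11=2. Each listed conflict is separated.

3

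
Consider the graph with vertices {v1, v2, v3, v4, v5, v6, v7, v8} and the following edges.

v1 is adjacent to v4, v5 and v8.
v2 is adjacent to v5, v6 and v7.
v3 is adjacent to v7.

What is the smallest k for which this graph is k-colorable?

2

v2 and v6 are adjacent, so at least 2 colors are needed.
One proper 2-coloring: v1=1, v2=1, v3=1, v4=2, v5=2, v6=2, v7=2, v8=2. Each edge has distinct colors on its endpoints.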